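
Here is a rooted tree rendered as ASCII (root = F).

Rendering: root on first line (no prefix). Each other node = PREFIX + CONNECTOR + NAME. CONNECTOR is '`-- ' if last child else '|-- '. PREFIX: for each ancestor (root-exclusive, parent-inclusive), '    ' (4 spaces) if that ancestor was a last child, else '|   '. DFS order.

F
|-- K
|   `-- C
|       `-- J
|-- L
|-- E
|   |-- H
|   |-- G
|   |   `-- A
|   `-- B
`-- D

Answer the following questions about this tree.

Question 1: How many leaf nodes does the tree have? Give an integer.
Leaves (nodes with no children): A, B, D, H, J, L

Answer: 6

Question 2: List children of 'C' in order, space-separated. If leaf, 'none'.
Node C's children (from adjacency): J

Answer: J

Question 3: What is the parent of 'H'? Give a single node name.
Scan adjacency: H appears as child of E

Answer: E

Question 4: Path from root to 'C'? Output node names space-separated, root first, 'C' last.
Answer: F K C

Derivation:
Walk down from root: F -> K -> C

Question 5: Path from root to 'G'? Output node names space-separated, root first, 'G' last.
Walk down from root: F -> E -> G

Answer: F E G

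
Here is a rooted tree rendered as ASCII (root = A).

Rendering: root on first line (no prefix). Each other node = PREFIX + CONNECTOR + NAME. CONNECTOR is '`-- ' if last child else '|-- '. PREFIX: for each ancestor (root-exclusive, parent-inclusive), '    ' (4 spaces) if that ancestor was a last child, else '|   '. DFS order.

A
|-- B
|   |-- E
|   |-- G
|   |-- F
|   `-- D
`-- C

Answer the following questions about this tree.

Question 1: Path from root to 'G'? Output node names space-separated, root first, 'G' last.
Answer: A B G

Derivation:
Walk down from root: A -> B -> G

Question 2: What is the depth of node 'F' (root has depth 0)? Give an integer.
Answer: 2

Derivation:
Path from root to F: A -> B -> F
Depth = number of edges = 2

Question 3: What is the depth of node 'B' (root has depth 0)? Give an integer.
Answer: 1

Derivation:
Path from root to B: A -> B
Depth = number of edges = 1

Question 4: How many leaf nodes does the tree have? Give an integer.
Answer: 5

Derivation:
Leaves (nodes with no children): C, D, E, F, G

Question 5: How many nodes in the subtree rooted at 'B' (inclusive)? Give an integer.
Subtree rooted at B contains: B, D, E, F, G
Count = 5

Answer: 5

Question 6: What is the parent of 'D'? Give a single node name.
Scan adjacency: D appears as child of B

Answer: B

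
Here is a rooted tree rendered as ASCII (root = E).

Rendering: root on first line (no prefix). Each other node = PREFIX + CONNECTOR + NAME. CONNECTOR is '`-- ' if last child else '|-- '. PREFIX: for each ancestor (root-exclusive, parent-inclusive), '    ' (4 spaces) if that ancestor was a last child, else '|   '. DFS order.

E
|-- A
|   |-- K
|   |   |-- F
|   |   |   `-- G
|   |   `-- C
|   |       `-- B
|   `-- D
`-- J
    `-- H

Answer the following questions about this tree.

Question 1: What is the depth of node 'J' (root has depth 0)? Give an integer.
Path from root to J: E -> J
Depth = number of edges = 1

Answer: 1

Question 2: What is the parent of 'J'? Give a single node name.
Answer: E

Derivation:
Scan adjacency: J appears as child of E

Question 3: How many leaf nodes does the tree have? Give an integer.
Answer: 4

Derivation:
Leaves (nodes with no children): B, D, G, H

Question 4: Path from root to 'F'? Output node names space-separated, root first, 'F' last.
Answer: E A K F

Derivation:
Walk down from root: E -> A -> K -> F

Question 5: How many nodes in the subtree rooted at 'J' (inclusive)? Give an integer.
Answer: 2

Derivation:
Subtree rooted at J contains: H, J
Count = 2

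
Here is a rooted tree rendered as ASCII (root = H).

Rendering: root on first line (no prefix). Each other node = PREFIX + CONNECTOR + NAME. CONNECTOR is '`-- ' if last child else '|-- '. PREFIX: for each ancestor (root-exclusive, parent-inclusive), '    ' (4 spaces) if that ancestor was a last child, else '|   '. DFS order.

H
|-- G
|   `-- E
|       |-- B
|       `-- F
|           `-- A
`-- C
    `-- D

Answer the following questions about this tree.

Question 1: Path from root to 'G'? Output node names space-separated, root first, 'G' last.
Answer: H G

Derivation:
Walk down from root: H -> G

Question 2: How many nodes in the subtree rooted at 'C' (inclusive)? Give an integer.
Answer: 2

Derivation:
Subtree rooted at C contains: C, D
Count = 2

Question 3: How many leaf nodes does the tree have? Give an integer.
Answer: 3

Derivation:
Leaves (nodes with no children): A, B, D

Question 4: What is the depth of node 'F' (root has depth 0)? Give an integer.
Path from root to F: H -> G -> E -> F
Depth = number of edges = 3

Answer: 3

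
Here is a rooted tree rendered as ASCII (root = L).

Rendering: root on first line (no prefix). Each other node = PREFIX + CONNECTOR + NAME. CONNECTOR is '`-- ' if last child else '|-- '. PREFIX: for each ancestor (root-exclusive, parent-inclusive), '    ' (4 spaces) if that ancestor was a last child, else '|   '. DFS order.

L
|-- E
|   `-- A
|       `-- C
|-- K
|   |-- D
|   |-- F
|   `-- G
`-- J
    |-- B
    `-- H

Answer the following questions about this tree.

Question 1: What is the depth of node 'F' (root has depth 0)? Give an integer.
Answer: 2

Derivation:
Path from root to F: L -> K -> F
Depth = number of edges = 2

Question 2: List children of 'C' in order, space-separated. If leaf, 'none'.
Node C's children (from adjacency): (leaf)

Answer: none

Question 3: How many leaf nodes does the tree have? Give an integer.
Answer: 6

Derivation:
Leaves (nodes with no children): B, C, D, F, G, H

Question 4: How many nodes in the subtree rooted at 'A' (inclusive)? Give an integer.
Subtree rooted at A contains: A, C
Count = 2

Answer: 2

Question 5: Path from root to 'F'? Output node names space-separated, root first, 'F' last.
Answer: L K F

Derivation:
Walk down from root: L -> K -> F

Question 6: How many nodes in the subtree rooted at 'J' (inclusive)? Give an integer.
Answer: 3

Derivation:
Subtree rooted at J contains: B, H, J
Count = 3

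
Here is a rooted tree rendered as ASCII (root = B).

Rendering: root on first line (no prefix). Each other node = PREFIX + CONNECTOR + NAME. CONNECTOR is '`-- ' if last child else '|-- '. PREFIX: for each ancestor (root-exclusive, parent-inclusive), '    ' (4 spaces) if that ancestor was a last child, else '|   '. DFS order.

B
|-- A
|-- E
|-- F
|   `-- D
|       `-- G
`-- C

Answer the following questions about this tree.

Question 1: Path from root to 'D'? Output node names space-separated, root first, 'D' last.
Answer: B F D

Derivation:
Walk down from root: B -> F -> D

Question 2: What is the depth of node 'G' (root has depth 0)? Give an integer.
Path from root to G: B -> F -> D -> G
Depth = number of edges = 3

Answer: 3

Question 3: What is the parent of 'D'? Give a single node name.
Answer: F

Derivation:
Scan adjacency: D appears as child of F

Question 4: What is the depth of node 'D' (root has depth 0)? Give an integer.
Answer: 2

Derivation:
Path from root to D: B -> F -> D
Depth = number of edges = 2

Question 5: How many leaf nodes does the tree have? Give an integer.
Answer: 4

Derivation:
Leaves (nodes with no children): A, C, E, G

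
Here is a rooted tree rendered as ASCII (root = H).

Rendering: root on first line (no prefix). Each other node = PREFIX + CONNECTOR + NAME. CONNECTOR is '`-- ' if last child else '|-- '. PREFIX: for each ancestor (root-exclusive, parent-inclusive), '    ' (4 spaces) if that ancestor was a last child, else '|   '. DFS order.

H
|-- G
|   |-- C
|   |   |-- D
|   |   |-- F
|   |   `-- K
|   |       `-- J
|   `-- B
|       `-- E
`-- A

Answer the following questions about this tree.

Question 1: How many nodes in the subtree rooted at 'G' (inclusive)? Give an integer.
Answer: 8

Derivation:
Subtree rooted at G contains: B, C, D, E, F, G, J, K
Count = 8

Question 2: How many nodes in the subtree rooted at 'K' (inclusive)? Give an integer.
Answer: 2

Derivation:
Subtree rooted at K contains: J, K
Count = 2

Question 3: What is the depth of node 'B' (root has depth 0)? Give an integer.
Path from root to B: H -> G -> B
Depth = number of edges = 2

Answer: 2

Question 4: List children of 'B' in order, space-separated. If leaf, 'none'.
Answer: E

Derivation:
Node B's children (from adjacency): E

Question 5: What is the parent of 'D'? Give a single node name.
Answer: C

Derivation:
Scan adjacency: D appears as child of C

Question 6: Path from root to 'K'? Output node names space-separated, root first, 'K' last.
Walk down from root: H -> G -> C -> K

Answer: H G C K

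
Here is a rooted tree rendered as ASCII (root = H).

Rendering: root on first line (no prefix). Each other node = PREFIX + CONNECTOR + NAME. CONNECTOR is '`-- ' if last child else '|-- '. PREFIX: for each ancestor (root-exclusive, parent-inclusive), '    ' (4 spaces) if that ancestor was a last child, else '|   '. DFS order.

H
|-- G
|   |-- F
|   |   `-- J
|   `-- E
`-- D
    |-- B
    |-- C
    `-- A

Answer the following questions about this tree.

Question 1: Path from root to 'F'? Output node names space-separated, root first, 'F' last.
Answer: H G F

Derivation:
Walk down from root: H -> G -> F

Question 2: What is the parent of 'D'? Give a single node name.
Scan adjacency: D appears as child of H

Answer: H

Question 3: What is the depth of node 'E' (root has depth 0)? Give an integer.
Answer: 2

Derivation:
Path from root to E: H -> G -> E
Depth = number of edges = 2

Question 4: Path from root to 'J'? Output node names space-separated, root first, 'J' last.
Walk down from root: H -> G -> F -> J

Answer: H G F J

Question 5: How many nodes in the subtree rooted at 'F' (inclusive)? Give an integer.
Subtree rooted at F contains: F, J
Count = 2

Answer: 2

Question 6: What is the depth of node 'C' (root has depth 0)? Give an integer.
Path from root to C: H -> D -> C
Depth = number of edges = 2

Answer: 2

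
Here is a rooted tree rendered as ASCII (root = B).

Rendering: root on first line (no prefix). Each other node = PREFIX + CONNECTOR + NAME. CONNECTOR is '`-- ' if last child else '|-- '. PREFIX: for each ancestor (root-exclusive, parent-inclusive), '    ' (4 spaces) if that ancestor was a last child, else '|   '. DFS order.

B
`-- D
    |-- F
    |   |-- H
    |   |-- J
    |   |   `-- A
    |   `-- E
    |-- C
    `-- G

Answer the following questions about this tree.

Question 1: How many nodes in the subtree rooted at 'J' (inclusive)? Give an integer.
Answer: 2

Derivation:
Subtree rooted at J contains: A, J
Count = 2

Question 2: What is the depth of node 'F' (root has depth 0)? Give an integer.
Path from root to F: B -> D -> F
Depth = number of edges = 2

Answer: 2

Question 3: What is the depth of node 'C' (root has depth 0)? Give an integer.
Answer: 2

Derivation:
Path from root to C: B -> D -> C
Depth = number of edges = 2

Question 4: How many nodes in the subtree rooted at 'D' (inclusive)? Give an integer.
Subtree rooted at D contains: A, C, D, E, F, G, H, J
Count = 8

Answer: 8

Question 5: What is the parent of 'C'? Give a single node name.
Answer: D

Derivation:
Scan adjacency: C appears as child of D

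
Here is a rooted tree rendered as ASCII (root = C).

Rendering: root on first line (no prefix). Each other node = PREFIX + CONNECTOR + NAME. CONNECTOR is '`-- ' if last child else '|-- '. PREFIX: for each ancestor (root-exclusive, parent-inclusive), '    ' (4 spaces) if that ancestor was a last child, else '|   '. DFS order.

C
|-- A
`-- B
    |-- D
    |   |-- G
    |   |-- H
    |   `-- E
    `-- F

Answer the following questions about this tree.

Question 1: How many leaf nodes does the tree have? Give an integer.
Answer: 5

Derivation:
Leaves (nodes with no children): A, E, F, G, H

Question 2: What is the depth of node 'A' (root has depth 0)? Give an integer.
Path from root to A: C -> A
Depth = number of edges = 1

Answer: 1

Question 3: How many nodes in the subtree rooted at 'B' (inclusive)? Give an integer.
Answer: 6

Derivation:
Subtree rooted at B contains: B, D, E, F, G, H
Count = 6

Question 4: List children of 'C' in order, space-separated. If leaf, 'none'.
Node C's children (from adjacency): A, B

Answer: A B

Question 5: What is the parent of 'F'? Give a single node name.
Answer: B

Derivation:
Scan adjacency: F appears as child of B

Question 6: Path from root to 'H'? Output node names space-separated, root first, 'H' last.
Answer: C B D H

Derivation:
Walk down from root: C -> B -> D -> H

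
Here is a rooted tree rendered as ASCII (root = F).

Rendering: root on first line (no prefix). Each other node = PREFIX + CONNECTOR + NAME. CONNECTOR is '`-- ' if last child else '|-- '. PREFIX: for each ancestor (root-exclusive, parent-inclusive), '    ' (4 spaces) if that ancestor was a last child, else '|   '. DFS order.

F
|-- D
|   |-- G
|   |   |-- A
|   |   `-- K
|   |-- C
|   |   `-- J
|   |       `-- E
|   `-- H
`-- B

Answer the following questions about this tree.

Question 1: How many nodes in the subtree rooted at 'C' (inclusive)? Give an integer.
Answer: 3

Derivation:
Subtree rooted at C contains: C, E, J
Count = 3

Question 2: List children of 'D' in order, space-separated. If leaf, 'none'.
Node D's children (from adjacency): G, C, H

Answer: G C H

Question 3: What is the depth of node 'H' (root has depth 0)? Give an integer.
Path from root to H: F -> D -> H
Depth = number of edges = 2

Answer: 2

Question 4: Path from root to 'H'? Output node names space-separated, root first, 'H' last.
Answer: F D H

Derivation:
Walk down from root: F -> D -> H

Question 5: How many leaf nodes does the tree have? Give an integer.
Leaves (nodes with no children): A, B, E, H, K

Answer: 5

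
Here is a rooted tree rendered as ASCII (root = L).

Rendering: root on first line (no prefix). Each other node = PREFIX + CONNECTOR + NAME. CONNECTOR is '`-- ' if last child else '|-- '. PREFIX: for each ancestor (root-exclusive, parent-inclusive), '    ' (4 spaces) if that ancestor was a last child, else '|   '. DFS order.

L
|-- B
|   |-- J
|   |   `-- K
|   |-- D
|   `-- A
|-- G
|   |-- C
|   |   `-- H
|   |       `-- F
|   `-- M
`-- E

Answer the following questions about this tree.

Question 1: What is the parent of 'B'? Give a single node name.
Answer: L

Derivation:
Scan adjacency: B appears as child of L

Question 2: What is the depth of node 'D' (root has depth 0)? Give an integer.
Answer: 2

Derivation:
Path from root to D: L -> B -> D
Depth = number of edges = 2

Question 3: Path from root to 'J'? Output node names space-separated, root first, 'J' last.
Answer: L B J

Derivation:
Walk down from root: L -> B -> J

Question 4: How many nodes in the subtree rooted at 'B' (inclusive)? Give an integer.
Answer: 5

Derivation:
Subtree rooted at B contains: A, B, D, J, K
Count = 5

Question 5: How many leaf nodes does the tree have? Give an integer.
Leaves (nodes with no children): A, D, E, F, K, M

Answer: 6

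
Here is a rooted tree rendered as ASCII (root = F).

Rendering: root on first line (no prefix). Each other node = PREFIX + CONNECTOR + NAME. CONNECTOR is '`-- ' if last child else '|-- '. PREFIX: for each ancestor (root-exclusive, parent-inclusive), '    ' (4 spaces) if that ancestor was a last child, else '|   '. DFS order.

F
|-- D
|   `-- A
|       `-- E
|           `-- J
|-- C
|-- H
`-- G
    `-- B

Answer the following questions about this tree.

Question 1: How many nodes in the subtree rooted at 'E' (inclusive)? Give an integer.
Subtree rooted at E contains: E, J
Count = 2

Answer: 2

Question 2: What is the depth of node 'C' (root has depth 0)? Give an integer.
Path from root to C: F -> C
Depth = number of edges = 1

Answer: 1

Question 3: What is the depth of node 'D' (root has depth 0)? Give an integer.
Path from root to D: F -> D
Depth = number of edges = 1

Answer: 1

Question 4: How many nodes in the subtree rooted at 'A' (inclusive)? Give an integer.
Subtree rooted at A contains: A, E, J
Count = 3

Answer: 3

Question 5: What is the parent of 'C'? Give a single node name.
Answer: F

Derivation:
Scan adjacency: C appears as child of F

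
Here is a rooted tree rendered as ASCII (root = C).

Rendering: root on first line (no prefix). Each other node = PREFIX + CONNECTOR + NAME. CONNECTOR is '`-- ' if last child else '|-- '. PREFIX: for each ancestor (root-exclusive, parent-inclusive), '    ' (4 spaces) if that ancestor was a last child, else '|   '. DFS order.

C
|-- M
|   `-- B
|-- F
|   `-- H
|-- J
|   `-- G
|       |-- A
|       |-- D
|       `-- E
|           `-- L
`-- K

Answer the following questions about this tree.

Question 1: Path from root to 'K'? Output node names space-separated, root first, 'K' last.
Answer: C K

Derivation:
Walk down from root: C -> K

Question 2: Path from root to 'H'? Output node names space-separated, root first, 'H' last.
Walk down from root: C -> F -> H

Answer: C F H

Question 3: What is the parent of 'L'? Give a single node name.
Scan adjacency: L appears as child of E

Answer: E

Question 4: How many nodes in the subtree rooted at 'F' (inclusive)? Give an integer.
Subtree rooted at F contains: F, H
Count = 2

Answer: 2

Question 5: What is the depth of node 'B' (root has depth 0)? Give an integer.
Path from root to B: C -> M -> B
Depth = number of edges = 2

Answer: 2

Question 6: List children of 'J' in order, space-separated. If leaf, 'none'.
Answer: G

Derivation:
Node J's children (from adjacency): G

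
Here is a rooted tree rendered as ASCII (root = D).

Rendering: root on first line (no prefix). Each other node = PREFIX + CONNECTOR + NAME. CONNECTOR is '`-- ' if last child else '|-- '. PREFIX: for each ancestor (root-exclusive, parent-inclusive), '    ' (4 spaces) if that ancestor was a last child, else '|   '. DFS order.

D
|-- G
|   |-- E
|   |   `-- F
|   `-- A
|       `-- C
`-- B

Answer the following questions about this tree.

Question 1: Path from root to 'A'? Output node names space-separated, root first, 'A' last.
Answer: D G A

Derivation:
Walk down from root: D -> G -> A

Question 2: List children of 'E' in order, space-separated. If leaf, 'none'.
Answer: F

Derivation:
Node E's children (from adjacency): F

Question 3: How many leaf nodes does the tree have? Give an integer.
Leaves (nodes with no children): B, C, F

Answer: 3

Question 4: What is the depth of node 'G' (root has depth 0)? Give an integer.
Answer: 1

Derivation:
Path from root to G: D -> G
Depth = number of edges = 1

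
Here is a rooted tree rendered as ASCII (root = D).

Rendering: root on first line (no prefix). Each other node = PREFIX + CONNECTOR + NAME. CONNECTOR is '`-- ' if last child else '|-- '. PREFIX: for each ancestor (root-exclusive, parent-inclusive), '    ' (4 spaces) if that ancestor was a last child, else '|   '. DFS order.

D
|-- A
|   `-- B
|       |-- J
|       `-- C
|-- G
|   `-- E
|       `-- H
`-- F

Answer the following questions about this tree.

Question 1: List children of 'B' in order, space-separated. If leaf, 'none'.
Node B's children (from adjacency): J, C

Answer: J C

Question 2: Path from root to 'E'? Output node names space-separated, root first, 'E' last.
Answer: D G E

Derivation:
Walk down from root: D -> G -> E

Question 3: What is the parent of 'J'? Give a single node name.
Answer: B

Derivation:
Scan adjacency: J appears as child of B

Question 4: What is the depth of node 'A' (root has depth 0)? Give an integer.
Answer: 1

Derivation:
Path from root to A: D -> A
Depth = number of edges = 1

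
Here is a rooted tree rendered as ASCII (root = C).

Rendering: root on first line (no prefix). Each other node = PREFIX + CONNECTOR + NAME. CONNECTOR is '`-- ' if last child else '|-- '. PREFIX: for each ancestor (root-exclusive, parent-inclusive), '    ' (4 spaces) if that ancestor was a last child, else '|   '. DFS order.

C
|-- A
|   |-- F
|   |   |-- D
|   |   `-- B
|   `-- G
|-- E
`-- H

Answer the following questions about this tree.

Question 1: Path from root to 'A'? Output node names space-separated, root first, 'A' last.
Walk down from root: C -> A

Answer: C A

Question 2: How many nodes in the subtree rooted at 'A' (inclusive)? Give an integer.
Subtree rooted at A contains: A, B, D, F, G
Count = 5

Answer: 5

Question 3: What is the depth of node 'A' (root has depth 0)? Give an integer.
Path from root to A: C -> A
Depth = number of edges = 1

Answer: 1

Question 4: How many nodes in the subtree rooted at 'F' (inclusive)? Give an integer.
Answer: 3

Derivation:
Subtree rooted at F contains: B, D, F
Count = 3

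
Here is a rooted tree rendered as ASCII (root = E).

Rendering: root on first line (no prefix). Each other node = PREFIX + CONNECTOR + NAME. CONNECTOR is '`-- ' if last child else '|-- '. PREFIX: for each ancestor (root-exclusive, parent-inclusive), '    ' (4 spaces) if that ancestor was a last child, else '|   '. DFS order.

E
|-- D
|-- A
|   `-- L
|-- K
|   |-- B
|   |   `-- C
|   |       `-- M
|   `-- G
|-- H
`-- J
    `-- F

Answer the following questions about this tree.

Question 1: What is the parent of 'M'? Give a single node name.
Answer: C

Derivation:
Scan adjacency: M appears as child of C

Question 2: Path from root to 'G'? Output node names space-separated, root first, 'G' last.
Answer: E K G

Derivation:
Walk down from root: E -> K -> G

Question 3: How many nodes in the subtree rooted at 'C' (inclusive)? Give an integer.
Subtree rooted at C contains: C, M
Count = 2

Answer: 2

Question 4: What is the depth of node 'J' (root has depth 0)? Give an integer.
Answer: 1

Derivation:
Path from root to J: E -> J
Depth = number of edges = 1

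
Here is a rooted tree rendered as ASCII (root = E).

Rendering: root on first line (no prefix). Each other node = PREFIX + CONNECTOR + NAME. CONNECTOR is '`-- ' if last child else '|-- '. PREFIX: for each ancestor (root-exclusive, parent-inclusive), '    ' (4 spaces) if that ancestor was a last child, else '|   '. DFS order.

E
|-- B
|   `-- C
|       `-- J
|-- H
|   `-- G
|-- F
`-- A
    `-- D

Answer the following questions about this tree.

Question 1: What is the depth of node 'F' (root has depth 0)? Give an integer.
Path from root to F: E -> F
Depth = number of edges = 1

Answer: 1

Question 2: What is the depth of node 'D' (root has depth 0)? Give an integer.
Path from root to D: E -> A -> D
Depth = number of edges = 2

Answer: 2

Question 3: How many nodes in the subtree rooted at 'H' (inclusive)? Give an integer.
Answer: 2

Derivation:
Subtree rooted at H contains: G, H
Count = 2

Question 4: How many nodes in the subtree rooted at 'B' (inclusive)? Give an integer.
Subtree rooted at B contains: B, C, J
Count = 3

Answer: 3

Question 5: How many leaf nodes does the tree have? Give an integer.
Answer: 4

Derivation:
Leaves (nodes with no children): D, F, G, J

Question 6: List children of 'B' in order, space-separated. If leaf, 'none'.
Node B's children (from adjacency): C

Answer: C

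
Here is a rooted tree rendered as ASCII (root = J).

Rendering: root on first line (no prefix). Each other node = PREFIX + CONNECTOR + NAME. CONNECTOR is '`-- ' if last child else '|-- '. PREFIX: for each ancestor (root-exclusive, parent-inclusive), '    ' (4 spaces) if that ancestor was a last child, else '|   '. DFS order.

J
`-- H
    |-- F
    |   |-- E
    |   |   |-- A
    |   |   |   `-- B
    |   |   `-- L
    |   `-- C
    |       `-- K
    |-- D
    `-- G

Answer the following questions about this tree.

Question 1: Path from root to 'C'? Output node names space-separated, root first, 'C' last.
Walk down from root: J -> H -> F -> C

Answer: J H F C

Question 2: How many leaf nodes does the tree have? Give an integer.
Answer: 5

Derivation:
Leaves (nodes with no children): B, D, G, K, L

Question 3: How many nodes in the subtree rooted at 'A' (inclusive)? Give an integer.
Subtree rooted at A contains: A, B
Count = 2

Answer: 2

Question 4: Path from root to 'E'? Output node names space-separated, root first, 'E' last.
Walk down from root: J -> H -> F -> E

Answer: J H F E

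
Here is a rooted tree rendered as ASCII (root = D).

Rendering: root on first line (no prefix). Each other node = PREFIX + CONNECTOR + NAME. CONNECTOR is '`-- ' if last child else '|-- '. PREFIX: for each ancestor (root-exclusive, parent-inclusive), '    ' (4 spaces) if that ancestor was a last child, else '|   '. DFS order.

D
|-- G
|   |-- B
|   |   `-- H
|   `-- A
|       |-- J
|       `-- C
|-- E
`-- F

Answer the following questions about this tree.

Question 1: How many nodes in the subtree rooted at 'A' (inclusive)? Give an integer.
Subtree rooted at A contains: A, C, J
Count = 3

Answer: 3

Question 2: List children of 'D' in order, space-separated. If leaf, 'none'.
Answer: G E F

Derivation:
Node D's children (from adjacency): G, E, F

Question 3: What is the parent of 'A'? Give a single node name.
Answer: G

Derivation:
Scan adjacency: A appears as child of G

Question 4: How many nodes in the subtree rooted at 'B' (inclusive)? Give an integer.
Subtree rooted at B contains: B, H
Count = 2

Answer: 2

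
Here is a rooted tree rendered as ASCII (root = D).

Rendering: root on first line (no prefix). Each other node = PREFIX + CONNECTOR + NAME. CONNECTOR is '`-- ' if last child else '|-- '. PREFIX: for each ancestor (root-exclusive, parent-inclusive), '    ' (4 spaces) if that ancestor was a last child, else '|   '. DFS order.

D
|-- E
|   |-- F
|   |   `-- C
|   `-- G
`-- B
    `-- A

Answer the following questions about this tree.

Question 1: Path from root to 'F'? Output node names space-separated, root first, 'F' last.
Answer: D E F

Derivation:
Walk down from root: D -> E -> F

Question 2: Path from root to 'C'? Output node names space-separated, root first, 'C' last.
Walk down from root: D -> E -> F -> C

Answer: D E F C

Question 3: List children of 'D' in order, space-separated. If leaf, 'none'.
Node D's children (from adjacency): E, B

Answer: E B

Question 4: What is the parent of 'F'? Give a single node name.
Answer: E

Derivation:
Scan adjacency: F appears as child of E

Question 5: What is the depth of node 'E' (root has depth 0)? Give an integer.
Path from root to E: D -> E
Depth = number of edges = 1

Answer: 1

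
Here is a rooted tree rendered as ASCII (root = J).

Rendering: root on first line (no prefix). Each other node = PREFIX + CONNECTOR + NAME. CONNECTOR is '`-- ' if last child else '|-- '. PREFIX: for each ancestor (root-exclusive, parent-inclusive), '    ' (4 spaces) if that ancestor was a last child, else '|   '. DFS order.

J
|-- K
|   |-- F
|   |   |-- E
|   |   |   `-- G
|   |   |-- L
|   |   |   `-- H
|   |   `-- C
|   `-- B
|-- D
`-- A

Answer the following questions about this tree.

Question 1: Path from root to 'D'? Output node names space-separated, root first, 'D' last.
Answer: J D

Derivation:
Walk down from root: J -> D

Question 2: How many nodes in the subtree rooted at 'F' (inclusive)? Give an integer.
Subtree rooted at F contains: C, E, F, G, H, L
Count = 6

Answer: 6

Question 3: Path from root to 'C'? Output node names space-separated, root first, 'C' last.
Answer: J K F C

Derivation:
Walk down from root: J -> K -> F -> C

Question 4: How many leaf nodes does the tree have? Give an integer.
Answer: 6

Derivation:
Leaves (nodes with no children): A, B, C, D, G, H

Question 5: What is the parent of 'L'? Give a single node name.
Scan adjacency: L appears as child of F

Answer: F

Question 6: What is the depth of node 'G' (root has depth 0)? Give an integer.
Path from root to G: J -> K -> F -> E -> G
Depth = number of edges = 4

Answer: 4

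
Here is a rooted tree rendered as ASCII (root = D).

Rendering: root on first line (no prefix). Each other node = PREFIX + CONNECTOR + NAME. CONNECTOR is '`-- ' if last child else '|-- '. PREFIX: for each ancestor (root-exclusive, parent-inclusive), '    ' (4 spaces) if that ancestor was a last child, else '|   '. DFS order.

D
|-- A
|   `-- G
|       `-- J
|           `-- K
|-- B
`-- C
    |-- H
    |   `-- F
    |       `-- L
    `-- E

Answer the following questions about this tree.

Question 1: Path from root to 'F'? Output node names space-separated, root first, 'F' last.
Walk down from root: D -> C -> H -> F

Answer: D C H F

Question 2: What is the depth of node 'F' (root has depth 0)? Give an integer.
Path from root to F: D -> C -> H -> F
Depth = number of edges = 3

Answer: 3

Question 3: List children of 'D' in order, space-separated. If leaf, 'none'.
Answer: A B C

Derivation:
Node D's children (from adjacency): A, B, C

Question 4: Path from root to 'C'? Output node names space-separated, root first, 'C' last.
Walk down from root: D -> C

Answer: D C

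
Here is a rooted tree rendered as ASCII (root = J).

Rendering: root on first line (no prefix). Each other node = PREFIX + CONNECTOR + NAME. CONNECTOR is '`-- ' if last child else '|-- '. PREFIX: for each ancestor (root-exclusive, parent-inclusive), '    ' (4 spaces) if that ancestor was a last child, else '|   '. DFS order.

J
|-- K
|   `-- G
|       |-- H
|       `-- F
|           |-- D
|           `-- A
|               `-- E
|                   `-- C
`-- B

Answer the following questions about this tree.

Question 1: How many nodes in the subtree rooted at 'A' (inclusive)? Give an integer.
Subtree rooted at A contains: A, C, E
Count = 3

Answer: 3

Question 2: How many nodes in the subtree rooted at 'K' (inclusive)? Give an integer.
Subtree rooted at K contains: A, C, D, E, F, G, H, K
Count = 8

Answer: 8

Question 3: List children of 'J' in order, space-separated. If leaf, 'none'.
Node J's children (from adjacency): K, B

Answer: K B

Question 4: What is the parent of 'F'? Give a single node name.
Scan adjacency: F appears as child of G

Answer: G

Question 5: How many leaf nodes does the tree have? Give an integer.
Leaves (nodes with no children): B, C, D, H

Answer: 4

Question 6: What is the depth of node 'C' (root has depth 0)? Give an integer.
Answer: 6

Derivation:
Path from root to C: J -> K -> G -> F -> A -> E -> C
Depth = number of edges = 6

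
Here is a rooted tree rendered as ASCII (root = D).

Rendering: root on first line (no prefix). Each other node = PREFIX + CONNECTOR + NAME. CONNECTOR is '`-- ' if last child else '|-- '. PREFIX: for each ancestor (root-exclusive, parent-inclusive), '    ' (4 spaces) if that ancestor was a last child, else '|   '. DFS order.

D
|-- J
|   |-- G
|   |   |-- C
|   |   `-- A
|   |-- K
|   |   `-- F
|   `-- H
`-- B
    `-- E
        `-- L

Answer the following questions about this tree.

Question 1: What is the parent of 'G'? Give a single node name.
Scan adjacency: G appears as child of J

Answer: J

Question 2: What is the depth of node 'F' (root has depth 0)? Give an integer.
Answer: 3

Derivation:
Path from root to F: D -> J -> K -> F
Depth = number of edges = 3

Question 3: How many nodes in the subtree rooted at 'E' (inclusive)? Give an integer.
Answer: 2

Derivation:
Subtree rooted at E contains: E, L
Count = 2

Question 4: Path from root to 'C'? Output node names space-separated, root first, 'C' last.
Answer: D J G C

Derivation:
Walk down from root: D -> J -> G -> C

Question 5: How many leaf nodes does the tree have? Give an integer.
Leaves (nodes with no children): A, C, F, H, L

Answer: 5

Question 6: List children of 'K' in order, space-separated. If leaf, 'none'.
Node K's children (from adjacency): F

Answer: F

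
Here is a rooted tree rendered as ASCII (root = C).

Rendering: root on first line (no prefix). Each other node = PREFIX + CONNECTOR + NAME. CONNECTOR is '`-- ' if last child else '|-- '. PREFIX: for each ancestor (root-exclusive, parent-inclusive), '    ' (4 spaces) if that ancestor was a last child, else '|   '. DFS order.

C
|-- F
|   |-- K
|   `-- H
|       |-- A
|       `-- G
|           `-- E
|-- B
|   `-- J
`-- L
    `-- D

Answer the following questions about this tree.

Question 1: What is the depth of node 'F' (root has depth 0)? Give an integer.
Path from root to F: C -> F
Depth = number of edges = 1

Answer: 1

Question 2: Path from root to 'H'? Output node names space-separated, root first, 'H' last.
Answer: C F H

Derivation:
Walk down from root: C -> F -> H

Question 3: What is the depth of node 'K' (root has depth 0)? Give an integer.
Path from root to K: C -> F -> K
Depth = number of edges = 2

Answer: 2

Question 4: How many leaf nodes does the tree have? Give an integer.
Answer: 5

Derivation:
Leaves (nodes with no children): A, D, E, J, K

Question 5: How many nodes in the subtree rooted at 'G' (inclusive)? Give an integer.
Answer: 2

Derivation:
Subtree rooted at G contains: E, G
Count = 2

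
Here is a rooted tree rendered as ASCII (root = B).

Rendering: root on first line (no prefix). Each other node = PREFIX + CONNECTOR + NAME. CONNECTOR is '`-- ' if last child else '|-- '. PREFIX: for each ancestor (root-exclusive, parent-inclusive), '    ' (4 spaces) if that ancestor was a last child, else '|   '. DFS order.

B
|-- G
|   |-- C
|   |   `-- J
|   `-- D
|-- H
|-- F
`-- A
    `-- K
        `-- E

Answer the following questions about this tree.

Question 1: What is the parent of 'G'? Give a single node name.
Answer: B

Derivation:
Scan adjacency: G appears as child of B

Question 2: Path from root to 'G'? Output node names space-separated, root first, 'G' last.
Answer: B G

Derivation:
Walk down from root: B -> G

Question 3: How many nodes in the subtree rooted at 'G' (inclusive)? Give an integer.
Subtree rooted at G contains: C, D, G, J
Count = 4

Answer: 4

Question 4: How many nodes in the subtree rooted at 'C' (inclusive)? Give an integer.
Answer: 2

Derivation:
Subtree rooted at C contains: C, J
Count = 2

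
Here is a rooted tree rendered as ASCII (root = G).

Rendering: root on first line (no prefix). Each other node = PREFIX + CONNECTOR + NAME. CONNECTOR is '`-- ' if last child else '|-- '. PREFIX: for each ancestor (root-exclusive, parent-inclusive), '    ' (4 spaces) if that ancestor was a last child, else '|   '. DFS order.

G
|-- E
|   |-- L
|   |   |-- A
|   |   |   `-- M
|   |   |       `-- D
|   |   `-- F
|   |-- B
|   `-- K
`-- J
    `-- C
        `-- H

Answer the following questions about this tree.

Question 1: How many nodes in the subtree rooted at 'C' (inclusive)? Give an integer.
Subtree rooted at C contains: C, H
Count = 2

Answer: 2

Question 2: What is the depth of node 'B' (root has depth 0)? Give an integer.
Path from root to B: G -> E -> B
Depth = number of edges = 2

Answer: 2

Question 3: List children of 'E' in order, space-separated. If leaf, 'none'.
Answer: L B K

Derivation:
Node E's children (from adjacency): L, B, K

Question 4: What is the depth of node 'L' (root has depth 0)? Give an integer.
Answer: 2

Derivation:
Path from root to L: G -> E -> L
Depth = number of edges = 2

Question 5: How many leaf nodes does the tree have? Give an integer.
Answer: 5

Derivation:
Leaves (nodes with no children): B, D, F, H, K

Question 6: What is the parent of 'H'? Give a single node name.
Answer: C

Derivation:
Scan adjacency: H appears as child of C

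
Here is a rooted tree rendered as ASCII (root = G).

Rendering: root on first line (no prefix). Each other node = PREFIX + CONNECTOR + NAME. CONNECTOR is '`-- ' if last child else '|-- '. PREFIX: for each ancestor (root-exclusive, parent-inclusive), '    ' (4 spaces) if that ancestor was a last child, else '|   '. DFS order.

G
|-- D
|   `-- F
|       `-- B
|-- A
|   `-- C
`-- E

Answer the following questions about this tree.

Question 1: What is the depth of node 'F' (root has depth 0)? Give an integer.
Path from root to F: G -> D -> F
Depth = number of edges = 2

Answer: 2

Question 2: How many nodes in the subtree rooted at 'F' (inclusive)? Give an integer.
Answer: 2

Derivation:
Subtree rooted at F contains: B, F
Count = 2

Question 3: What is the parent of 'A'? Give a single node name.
Scan adjacency: A appears as child of G

Answer: G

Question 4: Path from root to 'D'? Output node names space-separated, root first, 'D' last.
Walk down from root: G -> D

Answer: G D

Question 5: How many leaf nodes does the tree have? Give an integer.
Answer: 3

Derivation:
Leaves (nodes with no children): B, C, E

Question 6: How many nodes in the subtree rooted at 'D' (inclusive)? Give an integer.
Subtree rooted at D contains: B, D, F
Count = 3

Answer: 3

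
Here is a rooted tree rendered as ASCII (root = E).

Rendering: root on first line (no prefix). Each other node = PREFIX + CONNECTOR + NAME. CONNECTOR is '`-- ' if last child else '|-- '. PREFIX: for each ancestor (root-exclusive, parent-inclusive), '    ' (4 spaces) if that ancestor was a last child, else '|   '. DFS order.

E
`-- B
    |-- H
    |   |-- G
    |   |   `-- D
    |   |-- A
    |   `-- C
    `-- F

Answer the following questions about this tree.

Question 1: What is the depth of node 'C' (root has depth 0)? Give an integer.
Path from root to C: E -> B -> H -> C
Depth = number of edges = 3

Answer: 3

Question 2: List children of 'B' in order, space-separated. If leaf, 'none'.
Answer: H F

Derivation:
Node B's children (from adjacency): H, F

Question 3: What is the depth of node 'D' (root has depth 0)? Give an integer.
Path from root to D: E -> B -> H -> G -> D
Depth = number of edges = 4

Answer: 4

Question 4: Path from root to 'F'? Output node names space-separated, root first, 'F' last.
Walk down from root: E -> B -> F

Answer: E B F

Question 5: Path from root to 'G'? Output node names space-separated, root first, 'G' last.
Walk down from root: E -> B -> H -> G

Answer: E B H G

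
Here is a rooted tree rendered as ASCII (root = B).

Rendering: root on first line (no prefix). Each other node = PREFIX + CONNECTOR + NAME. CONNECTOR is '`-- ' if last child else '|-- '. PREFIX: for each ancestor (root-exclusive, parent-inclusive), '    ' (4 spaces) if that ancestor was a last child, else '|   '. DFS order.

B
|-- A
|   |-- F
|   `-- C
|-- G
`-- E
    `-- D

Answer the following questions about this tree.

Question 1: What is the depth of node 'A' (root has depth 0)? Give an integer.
Path from root to A: B -> A
Depth = number of edges = 1

Answer: 1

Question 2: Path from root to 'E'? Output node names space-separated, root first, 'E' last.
Answer: B E

Derivation:
Walk down from root: B -> E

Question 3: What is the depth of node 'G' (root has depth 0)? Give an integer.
Answer: 1

Derivation:
Path from root to G: B -> G
Depth = number of edges = 1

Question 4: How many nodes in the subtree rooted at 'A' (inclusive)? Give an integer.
Subtree rooted at A contains: A, C, F
Count = 3

Answer: 3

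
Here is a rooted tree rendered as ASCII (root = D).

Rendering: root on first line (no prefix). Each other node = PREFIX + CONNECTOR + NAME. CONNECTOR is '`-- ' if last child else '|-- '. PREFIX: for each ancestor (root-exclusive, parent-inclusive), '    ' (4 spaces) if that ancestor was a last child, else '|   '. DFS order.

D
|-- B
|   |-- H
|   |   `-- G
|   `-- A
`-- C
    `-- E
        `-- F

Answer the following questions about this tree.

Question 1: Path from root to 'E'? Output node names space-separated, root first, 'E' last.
Answer: D C E

Derivation:
Walk down from root: D -> C -> E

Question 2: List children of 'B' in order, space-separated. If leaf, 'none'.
Node B's children (from adjacency): H, A

Answer: H A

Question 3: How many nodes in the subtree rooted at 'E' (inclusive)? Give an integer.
Answer: 2

Derivation:
Subtree rooted at E contains: E, F
Count = 2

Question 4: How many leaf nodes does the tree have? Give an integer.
Answer: 3

Derivation:
Leaves (nodes with no children): A, F, G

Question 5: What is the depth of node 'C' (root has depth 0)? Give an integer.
Answer: 1

Derivation:
Path from root to C: D -> C
Depth = number of edges = 1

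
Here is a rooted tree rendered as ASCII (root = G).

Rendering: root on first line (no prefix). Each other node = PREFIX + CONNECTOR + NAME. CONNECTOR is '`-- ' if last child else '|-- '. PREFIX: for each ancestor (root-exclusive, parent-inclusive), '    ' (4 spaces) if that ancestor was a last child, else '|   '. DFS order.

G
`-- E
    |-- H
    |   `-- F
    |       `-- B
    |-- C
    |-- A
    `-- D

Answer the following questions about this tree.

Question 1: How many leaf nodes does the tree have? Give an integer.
Answer: 4

Derivation:
Leaves (nodes with no children): A, B, C, D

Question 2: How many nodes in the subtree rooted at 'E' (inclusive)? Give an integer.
Answer: 7

Derivation:
Subtree rooted at E contains: A, B, C, D, E, F, H
Count = 7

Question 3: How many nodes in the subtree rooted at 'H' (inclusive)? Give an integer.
Answer: 3

Derivation:
Subtree rooted at H contains: B, F, H
Count = 3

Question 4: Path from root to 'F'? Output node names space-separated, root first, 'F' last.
Walk down from root: G -> E -> H -> F

Answer: G E H F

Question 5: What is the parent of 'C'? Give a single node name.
Answer: E

Derivation:
Scan adjacency: C appears as child of E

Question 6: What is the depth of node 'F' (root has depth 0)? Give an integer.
Path from root to F: G -> E -> H -> F
Depth = number of edges = 3

Answer: 3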